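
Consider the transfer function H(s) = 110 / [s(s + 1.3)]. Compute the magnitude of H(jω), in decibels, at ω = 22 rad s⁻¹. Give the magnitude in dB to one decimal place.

-12.9 dB

|j22 + 1.3| = √(22² + 1.3²) = 22.04
|j22| = 22
|H(j22)| = 110 / (22.04 × 22) = 0.22688
20 log₁₀(0.22688) = -12.88 dB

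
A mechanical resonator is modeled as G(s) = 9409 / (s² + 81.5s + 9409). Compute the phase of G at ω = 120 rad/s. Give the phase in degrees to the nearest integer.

∠[(j120)² + 81.5(j120) + 9409] = ∠[-4991 + j9780] = 117.04°
∠G(j120) = −117.04° = -117.04°

-117°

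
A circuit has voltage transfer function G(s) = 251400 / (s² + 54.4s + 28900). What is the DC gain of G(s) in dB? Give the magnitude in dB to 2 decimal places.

G(0) = 251400 / 28900 = 8.699
20 log₁₀(8.699) = 18.789 dB

18.79 dB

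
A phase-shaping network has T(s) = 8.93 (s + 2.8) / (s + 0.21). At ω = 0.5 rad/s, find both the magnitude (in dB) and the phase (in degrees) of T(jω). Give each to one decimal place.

|T| = 33.4 dB, ∠T = -57.1 deg

|j0.5 + 2.8| = √(0.5² + 2.8²) = 2.844
|j0.5 + 0.21| = √(0.5² + 0.21²) = 0.5423
|T(j0.5)| = 8.93 × 2.844 / 0.5423 = 46.836
20 log₁₀(46.836) = 33.41 dB
∠(j0.5 + 2.8) = arctan(0.5/2.8) = 10.12°
∠(j0.5 + 0.21) = arctan(0.5/0.21) = 67.22°
∠T(j0.5) = 10.12° − 67.22° = -57.09°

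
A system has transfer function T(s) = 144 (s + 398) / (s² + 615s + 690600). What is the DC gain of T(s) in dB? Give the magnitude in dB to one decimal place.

-21.6 dB

T(0) = 144 × 398 / 690600 = 0.082989
20 log₁₀(0.082989) = -21.62 dB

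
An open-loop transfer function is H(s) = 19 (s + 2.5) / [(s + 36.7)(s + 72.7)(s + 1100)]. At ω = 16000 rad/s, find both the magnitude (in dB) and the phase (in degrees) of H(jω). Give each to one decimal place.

|H| = -142.6 dB, ∠H = -175.7°

|j16000 + 2.5| = √(16000² + 2.5²) = 1.6e+04
|j16000 + 36.7| = √(16000² + 36.7²) = 1.6e+04
|j16000 + 72.7| = √(16000² + 72.7²) = 1.6e+04
|j16000 + 1100| = √(16000² + 1100²) = 1.604e+04
|H(j16000)| = 19 × 1.6e+04 / (1.6e+04 × 1.6e+04 × 1.604e+04) = 7.4043e-08
20 log₁₀(7.4043e-08) = -142.61 dB
∠(j16000 + 2.5) = arctan(16000/2.5) = 89.99°
∠(j16000 + 36.7) = arctan(16000/36.7) = 89.87°
∠(j16000 + 72.7) = arctan(16000/72.7) = 89.74°
∠(j16000 + 1100) = arctan(16000/1100) = 86.07°
∠H(j16000) = 89.99° − (89.87° + 89.74° + 86.07°) = -175.68°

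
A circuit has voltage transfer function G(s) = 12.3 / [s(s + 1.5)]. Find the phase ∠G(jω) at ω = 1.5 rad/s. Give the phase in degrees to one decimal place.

-135.0°

∠(j1.5 + 1.5) = arctan(1.5/1.5) = 45.00°
∠(j1.5) = 90.00°
∠G(j1.5) = − (45.00° + 90.00°) = -135.00°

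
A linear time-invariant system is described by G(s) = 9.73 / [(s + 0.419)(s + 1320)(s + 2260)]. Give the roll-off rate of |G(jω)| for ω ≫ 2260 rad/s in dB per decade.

-60 dB/decade

With 0 zeros and 3 poles, the high-frequency asymptotic slope is 20 × (0 − 3) = -60 dB/decade.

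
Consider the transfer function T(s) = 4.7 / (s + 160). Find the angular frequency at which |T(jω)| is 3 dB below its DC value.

For a single-pole low-pass, the −3 dB point is at the pole: ω = 160 rad s⁻¹.

160 rad s⁻¹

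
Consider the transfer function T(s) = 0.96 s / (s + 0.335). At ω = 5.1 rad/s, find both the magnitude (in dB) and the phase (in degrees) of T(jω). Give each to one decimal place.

|T| = -0.4 dB, ∠T = 3.8°

|j5.1| = 5.1
|j5.1 + 0.335| = √(5.1² + 0.335²) = 5.111
|T(j5.1)| = 0.96 × 5.1 / 5.111 = 0.95794
20 log₁₀(0.95794) = -0.37 dB
∠(j5.1) = 90.00°
∠(j5.1 + 0.335) = arctan(5.1/0.335) = 86.24°
∠T(j5.1) = 90.00° − 86.24° = 3.76°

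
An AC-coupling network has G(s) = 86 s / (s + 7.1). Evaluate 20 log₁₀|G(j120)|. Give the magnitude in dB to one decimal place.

|j120| = 120
|j120 + 7.1| = √(120² + 7.1²) = 120.2
|G(j120)| = 86 × 120 / 120.2 = 85.85
20 log₁₀(85.85) = 38.67 dB

38.7 dB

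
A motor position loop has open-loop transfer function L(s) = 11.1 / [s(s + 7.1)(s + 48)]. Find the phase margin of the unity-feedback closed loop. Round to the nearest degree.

90°

Gain crossover: |L(jω)| = 1 at ω ≈ 0.0326 rad s⁻¹.
∠L(j0.0326) = −90° − arctan(0.0326/7.1) − arctan(0.0326/48) ≈ -90.30°
PM = 180° + (-90.30°) = 89.70°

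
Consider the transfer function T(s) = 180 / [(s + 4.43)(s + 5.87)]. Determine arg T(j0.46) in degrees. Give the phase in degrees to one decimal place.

-10.4°

∠(j0.46 + 4.43) = arctan(0.46/4.43) = 5.93°
∠(j0.46 + 5.87) = arctan(0.46/5.87) = 4.48°
∠T(j0.46) = − (5.93° + 4.48°) = -10.41°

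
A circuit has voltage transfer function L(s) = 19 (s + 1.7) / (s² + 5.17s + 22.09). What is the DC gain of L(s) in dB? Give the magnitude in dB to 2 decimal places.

L(0) = 19 × 1.7 / 22.09 = 1.4622
20 log₁₀(1.4622) = 3.300 dB

3.30 dB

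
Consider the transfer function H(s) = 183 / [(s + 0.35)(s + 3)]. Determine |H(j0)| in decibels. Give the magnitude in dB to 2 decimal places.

44.83 dB

H(0) = 183 / (0.35 × 3) = 174.29
20 log₁₀(174.29) = 44.825 dB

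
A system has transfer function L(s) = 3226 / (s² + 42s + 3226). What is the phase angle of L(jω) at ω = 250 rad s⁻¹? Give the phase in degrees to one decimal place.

∠[(j250)² + 42(j250) + 3226] = ∠[-59274 + j10500] = 169.95°
∠L(j250) = −169.95° = -169.95°

-170.0°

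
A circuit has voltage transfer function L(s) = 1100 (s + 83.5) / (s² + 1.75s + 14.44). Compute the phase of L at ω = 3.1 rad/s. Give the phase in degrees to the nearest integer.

-46°

∠(j3.1 + 83.5) = arctan(3.1/83.5) = 2.13°
∠[(j3.1)² + 1.75(j3.1) + 14.44] = ∠[4.83 + j5.425] = 48.32°
∠L(j3.1) = 2.13° − 48.32° = -46.19°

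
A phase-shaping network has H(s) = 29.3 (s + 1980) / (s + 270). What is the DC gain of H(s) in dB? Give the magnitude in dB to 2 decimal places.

H(0) = 29.3 × 1980 / 270 = 214.87
20 log₁₀(214.87) = 46.643 dB

46.64 dB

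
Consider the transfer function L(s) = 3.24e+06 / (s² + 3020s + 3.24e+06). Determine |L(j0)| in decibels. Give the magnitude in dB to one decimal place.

0.0 dB

L(0) = 3.24e+06 / 3.24e+06 = 1
20 log₁₀(1) = 0.00 dB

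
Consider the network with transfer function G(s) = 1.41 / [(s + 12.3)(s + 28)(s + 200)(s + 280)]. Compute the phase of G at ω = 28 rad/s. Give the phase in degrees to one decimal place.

-125.0°

∠(j28 + 12.3) = arctan(28/12.3) = 66.28°
∠(j28 + 28) = arctan(28/28) = 45.00°
∠(j28 + 200) = arctan(28/200) = 7.97°
∠(j28 + 280) = arctan(28/280) = 5.71°
∠G(j28) = − (66.28° + 45.00° + 7.97° + 5.71°) = -124.97°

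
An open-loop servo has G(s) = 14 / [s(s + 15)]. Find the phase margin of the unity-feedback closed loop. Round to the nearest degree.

Gain crossover: |G(jω)| = 1 at ω ≈ 0.932 rad s⁻¹.
∠G(j0.932) = −90° − arctan(0.932/15) ≈ -93.55°
PM = 180° + (-93.55°) = 86.45°

86°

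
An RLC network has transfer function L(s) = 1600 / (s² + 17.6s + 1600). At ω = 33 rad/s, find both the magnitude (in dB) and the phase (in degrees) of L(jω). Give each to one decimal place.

|(j33)² + 17.6(j33) + 1600| = |511 + j580.8| = 773.6
|L(j33)| = 1600 / 773.6 = 2.0683
20 log₁₀(2.0683) = 6.31 dB
∠[(j33)² + 17.6(j33) + 1600] = ∠[511 + j580.8] = 48.66°
∠L(j33) = −48.66° = -48.66°

|L| = 6.3 dB, ∠L = -48.7°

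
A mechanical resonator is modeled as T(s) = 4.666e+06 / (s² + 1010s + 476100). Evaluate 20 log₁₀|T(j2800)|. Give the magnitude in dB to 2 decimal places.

-4.56 dB

|(j2800)² + 1010(j2800) + 476100| = |-7.3639e+06 + j2.828e+06| = 7.888e+06
|T(j2800)| = 4.666e+06 / 7.888e+06 = 0.59151
20 log₁₀(0.59151) = -4.561 dB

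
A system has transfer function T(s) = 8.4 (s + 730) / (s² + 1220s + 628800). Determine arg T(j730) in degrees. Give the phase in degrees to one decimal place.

-38.9°

∠(j730 + 730) = arctan(730/730) = 45.00°
∠[(j730)² + 1220(j730) + 628800] = ∠[95900 + j8.906e+05] = 83.85°
∠T(j730) = 45.00° − 83.85° = -38.85°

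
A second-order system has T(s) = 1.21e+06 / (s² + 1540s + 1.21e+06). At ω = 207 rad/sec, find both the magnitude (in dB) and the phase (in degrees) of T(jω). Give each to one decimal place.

|T| = 0.0 dB, ∠T = -15.3 deg

|(j207)² + 1540(j207) + 1.21e+06| = |1.1672e+06 + j3.1878e+05| = 1.21e+06
|T(j207)| = 1.21e+06 / 1.21e+06 = 1.0001
20 log₁₀(1.0001) = 0.00 dB
∠[(j207)² + 1540(j207) + 1.21e+06] = ∠[1.1672e+06 + j3.1878e+05] = 15.28°
∠T(j207) = −15.28° = -15.28°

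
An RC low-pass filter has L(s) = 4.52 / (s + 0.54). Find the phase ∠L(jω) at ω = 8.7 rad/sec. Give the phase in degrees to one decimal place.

-86.4°

∠(j8.7 + 0.54) = arctan(8.7/0.54) = 86.45°
∠L(j8.7) = −86.45° = -86.45°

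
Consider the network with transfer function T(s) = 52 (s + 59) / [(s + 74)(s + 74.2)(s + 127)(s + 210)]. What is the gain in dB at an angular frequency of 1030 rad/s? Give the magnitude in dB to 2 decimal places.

|j1030 + 59| = √(1030² + 59²) = 1032
|j1030 + 74| = √(1030² + 74²) = 1033
|j1030 + 74.2| = √(1030² + 74.2²) = 1033
|j1030 + 127| = √(1030² + 127²) = 1038
|j1030 + 210| = √(1030² + 210²) = 1051
|T(j1030)| = 52 × 1032 / (1033 × 1033 × 1038 × 1051) = 4.6115e-08
20 log₁₀(4.6115e-08) = -146.723 dB

-146.72 dB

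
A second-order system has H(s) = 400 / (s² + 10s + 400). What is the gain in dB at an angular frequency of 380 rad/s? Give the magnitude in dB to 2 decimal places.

|(j380)² + 10(j380) + 400| = |-1.44e+05 + j3800| = 1.441e+05
|H(j380)| = 400 / 1.441e+05 = 0.0027768
20 log₁₀(0.0027768) = -51.129 dB

-51.13 dB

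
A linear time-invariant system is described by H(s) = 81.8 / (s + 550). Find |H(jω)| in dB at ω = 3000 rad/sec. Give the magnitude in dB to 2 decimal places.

-31.43 dB

|j3000 + 550| = √(3000² + 550²) = 3050
|H(j3000)| = 81.8 / 3050 = 0.02682
20 log₁₀(0.02682) = -31.431 dB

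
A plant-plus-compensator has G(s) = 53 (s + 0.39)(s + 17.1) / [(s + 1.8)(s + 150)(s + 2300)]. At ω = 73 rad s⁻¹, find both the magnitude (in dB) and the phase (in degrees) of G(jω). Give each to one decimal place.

|j73 + 0.39| = √(73² + 0.39²) = 73
|j73 + 17.1| = √(73² + 17.1²) = 74.98
|j73 + 1.8| = √(73² + 1.8²) = 73.02
|j73 + 150| = √(73² + 150²) = 166.8
|j73 + 2300| = √(73² + 2300²) = 2301
|G(j73)| = 53 × 73 × 74.98 / (73.02 × 166.8 × 2301) = 0.010349
20 log₁₀(0.010349) = -39.70 dB
∠(j73 + 0.39) = arctan(73/0.39) = 89.69°
∠(j73 + 17.1) = arctan(73/17.1) = 76.82°
∠(j73 + 1.8) = arctan(73/1.8) = 88.59°
∠(j73 + 150) = arctan(73/150) = 25.95°
∠(j73 + 2300) = arctan(73/2300) = 1.82°
∠G(j73) = 89.69° + 76.82° − (88.59° + 25.95° + 1.82°) = 50.15°

|G| = -39.7 dB, ∠G = 50.2 deg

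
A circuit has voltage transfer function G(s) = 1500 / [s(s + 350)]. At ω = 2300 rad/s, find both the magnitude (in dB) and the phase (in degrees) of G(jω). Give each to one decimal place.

|G| = -71.0 dB, ∠G = -171.3°

|j2300 + 350| = √(2300² + 350²) = 2326
|j2300| = 2300
|G(j2300)| = 1500 / (2326 × 2300) = 0.00028033
20 log₁₀(0.00028033) = -71.05 dB
∠(j2300 + 350) = arctan(2300/350) = 81.35°
∠(j2300) = 90.00°
∠G(j2300) = − (81.35° + 90.00°) = -171.35°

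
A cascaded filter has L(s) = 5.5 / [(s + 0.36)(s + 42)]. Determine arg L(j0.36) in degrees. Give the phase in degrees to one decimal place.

-45.5°

∠(j0.36 + 0.36) = arctan(0.36/0.36) = 45.00°
∠(j0.36 + 42) = arctan(0.36/42) = 0.49°
∠L(j0.36) = − (45.00° + 0.49°) = -45.49°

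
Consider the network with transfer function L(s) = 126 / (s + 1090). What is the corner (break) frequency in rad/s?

The single real pole at s = −1090 gives a corner at ω = 1090 rad/s.

1090 rad/s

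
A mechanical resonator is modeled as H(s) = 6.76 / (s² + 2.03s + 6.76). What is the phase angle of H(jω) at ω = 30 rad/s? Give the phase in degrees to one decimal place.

-176.1°

∠[(j30)² + 2.03(j30) + 6.76] = ∠[-893.24 + j60.9] = 176.10°
∠H(j30) = −176.10° = -176.10°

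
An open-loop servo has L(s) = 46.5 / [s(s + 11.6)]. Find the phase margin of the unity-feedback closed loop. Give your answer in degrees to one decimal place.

Gain crossover: |L(jω)| = 1 at ω ≈ 3.81 rad/s.
∠L(j3.81) = −90° − arctan(3.81/11.6) ≈ -108.18°
PM = 180° + (-108.18°) = 71.82°

71.8°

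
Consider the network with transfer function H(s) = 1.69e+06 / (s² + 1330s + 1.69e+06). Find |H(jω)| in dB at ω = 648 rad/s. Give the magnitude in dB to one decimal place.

|(j648)² + 1330(j648) + 1.69e+06| = |1.2701e+06 + j8.6184e+05| = 1.535e+06
|H(j648)| = 1.69e+06 / 1.535e+06 = 1.1011
20 log₁₀(1.1011) = 0.84 dB

0.8 dB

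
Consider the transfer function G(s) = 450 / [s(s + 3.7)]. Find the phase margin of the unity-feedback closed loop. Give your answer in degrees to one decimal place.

10.0°

Gain crossover: |G(jω)| = 1 at ω ≈ 21.1 rad s⁻¹.
∠G(j21.1) = −90° − arctan(21.1/3.7) ≈ -170.03°
PM = 180° + (-170.03°) = 9.97°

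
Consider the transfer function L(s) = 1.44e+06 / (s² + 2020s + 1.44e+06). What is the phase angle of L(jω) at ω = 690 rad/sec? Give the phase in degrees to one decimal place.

-55.3°

∠[(j690)² + 2020(j690) + 1.44e+06] = ∠[9.639e+05 + j1.3938e+06] = 55.33°
∠L(j690) = −55.33° = -55.33°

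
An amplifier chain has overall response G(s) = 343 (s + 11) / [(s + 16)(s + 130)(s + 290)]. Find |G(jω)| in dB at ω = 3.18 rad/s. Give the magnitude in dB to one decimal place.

-43.9 dB

|j3.18 + 11| = √(3.18² + 11²) = 11.45
|j3.18 + 16| = √(3.18² + 16²) = 16.31
|j3.18 + 130| = √(3.18² + 130²) = 130
|j3.18 + 290| = √(3.18² + 290²) = 290
|G(j3.18)| = 343 × 11.45 / (16.31 × 130 × 290) = 0.0063839
20 log₁₀(0.0063839) = -43.90 dB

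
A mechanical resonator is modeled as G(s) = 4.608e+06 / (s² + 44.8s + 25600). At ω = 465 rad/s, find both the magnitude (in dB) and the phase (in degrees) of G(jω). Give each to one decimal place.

|(j465)² + 44.8(j465) + 25600| = |-1.9062e+05 + j20832| = 1.918e+05
|G(j465)| = 4.608e+06 / 1.918e+05 = 24.03
20 log₁₀(24.03) = 27.62 dB
∠[(j465)² + 44.8(j465) + 25600] = ∠[-1.9062e+05 + j20832] = 173.76°
∠G(j465) = −173.76° = -173.76°

|G| = 27.6 dB, ∠G = -173.8 deg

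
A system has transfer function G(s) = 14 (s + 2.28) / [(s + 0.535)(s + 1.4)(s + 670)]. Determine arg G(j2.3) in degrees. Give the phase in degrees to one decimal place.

-90.5°

∠(j2.3 + 2.28) = arctan(2.3/2.28) = 45.25°
∠(j2.3 + 0.535) = arctan(2.3/0.535) = 76.91°
∠(j2.3 + 1.4) = arctan(2.3/1.4) = 58.67°
∠(j2.3 + 670) = arctan(2.3/670) = 0.20°
∠G(j2.3) = 45.25° − (76.91° + 58.67° + 0.20°) = -90.52°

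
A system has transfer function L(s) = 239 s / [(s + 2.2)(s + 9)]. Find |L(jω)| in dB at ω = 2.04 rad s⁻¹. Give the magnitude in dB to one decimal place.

|j2.04| = 2.04
|j2.04 + 2.2| = √(2.04² + 2.2²) = 3
|j2.04 + 9| = √(2.04² + 9²) = 9.228
|L(j2.04)| = 239 × 2.04 / (3 × 9.228) = 17.609
20 log₁₀(17.609) = 24.91 dB

24.9 dB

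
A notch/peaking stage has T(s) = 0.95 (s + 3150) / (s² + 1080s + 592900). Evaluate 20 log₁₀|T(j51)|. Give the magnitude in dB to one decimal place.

-45.9 dB

|j51 + 3150| = √(51² + 3150²) = 3150
|(j51)² + 1080(j51) + 592900| = |5.903e+05 + j55080| = 5.929e+05
|T(j51)| = 0.95 × 3150 / 5.929e+05 = 0.0050482
20 log₁₀(0.0050482) = -45.94 dB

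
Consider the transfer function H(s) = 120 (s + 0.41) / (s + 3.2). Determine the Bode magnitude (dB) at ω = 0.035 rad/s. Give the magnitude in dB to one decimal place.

|j0.035 + 0.41| = √(0.035² + 0.41²) = 0.4115
|j0.035 + 3.2| = √(0.035² + 3.2²) = 3.2
|H(j0.035)| = 120 × 0.4115 / 3.2 = 15.43
20 log₁₀(15.43) = 23.77 dB

23.8 dB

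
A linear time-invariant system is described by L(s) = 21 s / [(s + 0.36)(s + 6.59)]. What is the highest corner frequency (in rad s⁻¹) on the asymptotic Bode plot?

6.59 rad s⁻¹

Break frequencies occur at each pole and zero magnitude: 0.36 rad s⁻¹, 6.59 rad s⁻¹.
The highest is 6.59 rad s⁻¹.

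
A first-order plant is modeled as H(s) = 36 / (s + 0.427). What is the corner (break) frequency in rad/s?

0.427 rad/s

The single real pole at s = −0.427 gives a corner at ω = 0.427 rad/s.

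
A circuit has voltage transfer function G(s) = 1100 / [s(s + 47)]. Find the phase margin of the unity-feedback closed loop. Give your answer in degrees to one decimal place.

65.6 deg

Gain crossover: |G(jω)| = 1 at ω ≈ 21.3 rad s⁻¹.
∠G(j21.3) = −90° − arctan(21.3/47) ≈ -114.39°
PM = 180° + (-114.39°) = 65.61°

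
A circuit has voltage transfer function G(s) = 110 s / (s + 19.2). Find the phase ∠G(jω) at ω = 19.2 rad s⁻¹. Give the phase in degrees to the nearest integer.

∠(j19.2) = 90.00°
∠(j19.2 + 19.2) = arctan(19.2/19.2) = 45.00°
∠G(j19.2) = 90.00° − 45.00° = 45.00°

45°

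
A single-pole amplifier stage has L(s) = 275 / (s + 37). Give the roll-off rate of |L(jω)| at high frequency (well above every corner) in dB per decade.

With 0 zeros and 1 pole, the high-frequency asymptotic slope is 20 × (0 − 1) = -20 dB/decade.

-20 dB/decade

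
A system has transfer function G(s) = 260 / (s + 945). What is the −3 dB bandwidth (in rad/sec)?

945 rad/sec

For a single-pole low-pass, the −3 dB point is at the pole: ω = 945 rad/sec.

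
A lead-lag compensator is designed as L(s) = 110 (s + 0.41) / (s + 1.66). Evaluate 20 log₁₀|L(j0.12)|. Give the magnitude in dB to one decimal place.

29.0 dB

|j0.12 + 0.41| = √(0.12² + 0.41²) = 0.4272
|j0.12 + 1.66| = √(0.12² + 1.66²) = 1.664
|L(j0.12)| = 110 × 0.4272 / 1.664 = 28.235
20 log₁₀(28.235) = 29.02 dB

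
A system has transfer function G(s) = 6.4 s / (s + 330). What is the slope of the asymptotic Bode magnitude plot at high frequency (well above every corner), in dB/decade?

0 dB/decade

With 1 zero and 1 pole, the high-frequency asymptotic slope is 20 × (1 − 1) = 0 dB/decade.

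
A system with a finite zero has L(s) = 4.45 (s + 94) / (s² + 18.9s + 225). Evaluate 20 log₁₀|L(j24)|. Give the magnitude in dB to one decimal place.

|j24 + 94| = √(24² + 94²) = 97.02
|(j24)² + 18.9(j24) + 225| = |-351 + j453.6| = 573.5
|L(j24)| = 4.45 × 97.02 / 573.5 = 0.75272
20 log₁₀(0.75272) = -2.47 dB

-2.5 dB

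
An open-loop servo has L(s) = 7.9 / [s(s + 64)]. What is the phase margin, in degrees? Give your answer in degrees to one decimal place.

Gain crossover: |L(jω)| = 1 at ω ≈ 0.123 rad s⁻¹.
∠L(j0.123) = −90° − arctan(0.123/64) ≈ -90.11°
PM = 180° + (-90.11°) = 89.89°

89.9°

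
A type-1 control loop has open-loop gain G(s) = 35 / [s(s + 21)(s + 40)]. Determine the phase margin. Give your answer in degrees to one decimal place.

Gain crossover: |G(jω)| = 1 at ω ≈ 0.0417 rad/s.
∠G(j0.0417) = −90° − arctan(0.0417/21) − arctan(0.0417/40) ≈ -90.17°
PM = 180° + (-90.17°) = 89.83°

89.8 deg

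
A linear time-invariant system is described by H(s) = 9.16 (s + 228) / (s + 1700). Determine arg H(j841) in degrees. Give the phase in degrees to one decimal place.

∠(j841 + 228) = arctan(841/228) = 74.83°
∠(j841 + 1700) = arctan(841/1700) = 26.32°
∠H(j841) = 74.83° − 26.32° = 48.51°

48.5°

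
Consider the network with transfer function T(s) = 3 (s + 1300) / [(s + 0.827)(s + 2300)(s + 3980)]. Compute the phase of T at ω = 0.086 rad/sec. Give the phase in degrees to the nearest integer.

-6°

∠(j0.086 + 1300) = arctan(0.086/1300) = 0.00°
∠(j0.086 + 0.827) = arctan(0.086/0.827) = 5.94°
∠(j0.086 + 2300) = arctan(0.086/2300) = 0.00°
∠(j0.086 + 3980) = arctan(0.086/3980) = 0.00°
∠T(j0.086) = 0.00° − (5.94° + 0.00° + 0.00°) = -5.94°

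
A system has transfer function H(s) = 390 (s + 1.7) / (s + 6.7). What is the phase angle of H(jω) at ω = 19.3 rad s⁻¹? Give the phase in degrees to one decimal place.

14.1°

∠(j19.3 + 1.7) = arctan(19.3/1.7) = 84.97°
∠(j19.3 + 6.7) = arctan(19.3/6.7) = 70.86°
∠H(j19.3) = 84.97° − 70.86° = 14.11°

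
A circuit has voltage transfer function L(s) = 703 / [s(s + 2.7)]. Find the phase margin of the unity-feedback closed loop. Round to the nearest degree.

Gain crossover: |L(jω)| = 1 at ω ≈ 26.4 rad/sec.
∠L(j26.4) = −90° − arctan(26.4/2.7) ≈ -174.17°
PM = 180° + (-174.17°) = 5.83°

6 deg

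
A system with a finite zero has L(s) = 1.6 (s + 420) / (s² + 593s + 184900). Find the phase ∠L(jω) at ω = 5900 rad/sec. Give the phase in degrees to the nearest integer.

∠(j5900 + 420) = arctan(5900/420) = 85.93°
∠[(j5900)² + 593(j5900) + 184900] = ∠[-3.4625e+07 + j3.4987e+06] = 174.23°
∠L(j5900) = 85.93° − 174.23° = -88.30°

-88 deg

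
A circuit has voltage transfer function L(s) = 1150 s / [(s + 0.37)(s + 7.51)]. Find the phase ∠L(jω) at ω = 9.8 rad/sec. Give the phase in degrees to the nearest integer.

∠(j9.8) = 90.00°
∠(j9.8 + 0.37) = arctan(9.8/0.37) = 87.84°
∠(j9.8 + 7.51) = arctan(9.8/7.51) = 52.54°
∠L(j9.8) = 90.00° − (87.84° + 52.54°) = -50.37°

-50°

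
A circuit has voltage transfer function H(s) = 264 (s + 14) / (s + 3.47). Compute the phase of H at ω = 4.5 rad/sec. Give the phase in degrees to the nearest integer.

∠(j4.5 + 14) = arctan(4.5/14) = 17.82°
∠(j4.5 + 3.47) = arctan(4.5/3.47) = 52.36°
∠H(j4.5) = 17.82° − 52.36° = -34.54°

-35 deg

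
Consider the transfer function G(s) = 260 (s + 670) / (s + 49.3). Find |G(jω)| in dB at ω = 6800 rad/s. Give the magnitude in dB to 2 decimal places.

|j6800 + 670| = √(6800² + 670²) = 6833
|j6800 + 49.3| = √(6800² + 49.3²) = 6800
|G(j6800)| = 260 × 6833 / 6800 = 261.25
20 log₁₀(261.25) = 48.341 dB

48.34 dB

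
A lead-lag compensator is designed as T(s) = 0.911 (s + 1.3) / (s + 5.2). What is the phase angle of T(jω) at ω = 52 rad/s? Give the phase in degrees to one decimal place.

4.3 deg

∠(j52 + 1.3) = arctan(52/1.3) = 88.57°
∠(j52 + 5.2) = arctan(52/5.2) = 84.29°
∠T(j52) = 88.57° − 84.29° = 4.28°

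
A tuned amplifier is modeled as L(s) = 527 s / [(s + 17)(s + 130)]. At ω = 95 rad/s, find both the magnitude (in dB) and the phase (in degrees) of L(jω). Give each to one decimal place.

|L| = 10.2 dB, ∠L = -26.0°

|j95| = 95
|j95 + 17| = √(95² + 17²) = 96.51
|j95 + 130| = √(95² + 130²) = 161
|L(j95)| = 527 × 95 / (96.51 × 161) = 3.2219
20 log₁₀(3.2219) = 10.16 dB
∠(j95) = 90.00°
∠(j95 + 17) = arctan(95/17) = 79.85°
∠(j95 + 130) = arctan(95/130) = 36.16°
∠L(j95) = 90.00° − (79.85° + 36.16°) = -26.01°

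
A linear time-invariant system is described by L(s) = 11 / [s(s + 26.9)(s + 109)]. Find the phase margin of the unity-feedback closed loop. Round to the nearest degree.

Gain crossover: |L(jω)| = 1 at ω ≈ 0.00375 rad s⁻¹.
∠L(j0.00375) = −90° − arctan(0.00375/26.9) − arctan(0.00375/109) ≈ -90.01°
PM = 180° + (-90.01°) = 89.99°

90°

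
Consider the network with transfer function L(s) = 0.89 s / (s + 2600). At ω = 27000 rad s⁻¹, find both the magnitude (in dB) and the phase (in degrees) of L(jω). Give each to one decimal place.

|L| = -1.1 dB, ∠L = 5.5°

|j27000| = 2.7e+04
|j27000 + 2600| = √(27000² + 2600²) = 2.712e+04
|L(j27000)| = 0.89 × 2.7e+04 / 2.712e+04 = 0.8859
20 log₁₀(0.8859) = -1.05 dB
∠(j27000) = 90.00°
∠(j27000 + 2600) = arctan(27000/2600) = 84.50°
∠L(j27000) = 90.00° − 84.50° = 5.50°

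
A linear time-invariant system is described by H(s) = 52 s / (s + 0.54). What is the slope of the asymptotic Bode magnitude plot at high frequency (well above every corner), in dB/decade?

With 1 zero and 1 pole, the high-frequency asymptotic slope is 20 × (1 − 1) = 0 dB/decade.

0 dB/decade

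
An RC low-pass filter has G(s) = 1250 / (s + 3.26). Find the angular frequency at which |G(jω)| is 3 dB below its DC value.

3.26 rad/sec

For a single-pole low-pass, the −3 dB point is at the pole: ω = 3.26 rad/sec.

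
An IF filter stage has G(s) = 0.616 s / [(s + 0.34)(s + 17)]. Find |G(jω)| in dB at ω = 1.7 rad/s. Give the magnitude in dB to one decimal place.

|j1.7| = 1.7
|j1.7 + 0.34| = √(1.7² + 0.34²) = 1.734
|j1.7 + 17| = √(1.7² + 17²) = 17.08
|G(j1.7)| = 0.616 × 1.7 / (1.734 × 17.08) = 0.035355
20 log₁₀(0.035355) = -29.03 dB

-29.0 dB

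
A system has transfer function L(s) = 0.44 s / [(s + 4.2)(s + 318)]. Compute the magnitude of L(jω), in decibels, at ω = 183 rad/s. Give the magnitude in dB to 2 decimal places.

|j183| = 183
|j183 + 4.2| = √(183² + 4.2²) = 183
|j183 + 318| = √(183² + 318²) = 366.9
|L(j183)| = 0.44 × 183 / (183 × 366.9) = 0.0011989
20 log₁₀(0.0011989) = -58.424 dB

-58.42 dB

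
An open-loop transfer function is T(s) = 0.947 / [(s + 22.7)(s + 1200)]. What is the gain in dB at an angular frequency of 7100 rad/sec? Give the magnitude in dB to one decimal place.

-154.6 dB

|j7100 + 22.7| = √(7100² + 22.7²) = 7100
|j7100 + 1200| = √(7100² + 1200²) = 7201
|T(j7100)| = 0.947 / (7100 × 7201) = 1.8523e-08
20 log₁₀(1.8523e-08) = -154.65 dB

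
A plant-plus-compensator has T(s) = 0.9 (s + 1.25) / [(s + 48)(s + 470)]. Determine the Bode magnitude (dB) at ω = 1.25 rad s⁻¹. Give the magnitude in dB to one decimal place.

|j1.25 + 1.25| = √(1.25² + 1.25²) = 1.768
|j1.25 + 48| = √(1.25² + 48²) = 48.02
|j1.25 + 470| = √(1.25² + 470²) = 470
|T(j1.25)| = 0.9 × 1.768 / (48.02 × 470) = 7.0498e-05
20 log₁₀(7.0498e-05) = -83.04 dB

-83.0 dB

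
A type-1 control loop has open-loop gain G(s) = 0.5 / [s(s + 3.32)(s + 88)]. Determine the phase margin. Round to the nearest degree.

Gain crossover: |G(jω)| = 1 at ω ≈ 0.00171 rad s⁻¹.
∠G(j0.00171) = −90° − arctan(0.00171/3.32) − arctan(0.00171/88) ≈ -90.03°
PM = 180° + (-90.03°) = 89.97°

90°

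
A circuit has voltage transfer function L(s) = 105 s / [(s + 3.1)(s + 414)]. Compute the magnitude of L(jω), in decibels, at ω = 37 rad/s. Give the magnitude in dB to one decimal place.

|j37| = 37
|j37 + 3.1| = √(37² + 3.1²) = 37.13
|j37 + 414| = √(37² + 414²) = 415.7
|L(j37)| = 105 × 37 / (37.13 × 415.7) = 0.25173
20 log₁₀(0.25173) = -11.98 dB

-12.0 dB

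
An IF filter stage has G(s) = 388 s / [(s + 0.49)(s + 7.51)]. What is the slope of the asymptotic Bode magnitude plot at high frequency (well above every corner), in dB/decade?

-20 dB/decade

With 1 zero and 2 poles, the high-frequency asymptotic slope is 20 × (1 − 2) = -20 dB/decade.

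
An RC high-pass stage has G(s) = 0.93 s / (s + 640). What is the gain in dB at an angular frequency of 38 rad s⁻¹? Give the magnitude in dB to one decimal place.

-25.2 dB

|j38| = 38
|j38 + 640| = √(38² + 640²) = 641.1
|G(j38)| = 0.93 × 38 / 641.1 = 0.055122
20 log₁₀(0.055122) = -25.17 dB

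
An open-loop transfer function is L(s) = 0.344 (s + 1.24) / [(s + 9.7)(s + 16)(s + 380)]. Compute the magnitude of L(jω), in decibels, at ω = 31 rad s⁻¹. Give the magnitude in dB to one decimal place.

-92.1 dB

|j31 + 1.24| = √(31² + 1.24²) = 31.02
|j31 + 9.7| = √(31² + 9.7²) = 32.48
|j31 + 16| = √(31² + 16²) = 34.89
|j31 + 380| = √(31² + 380²) = 381.3
|L(j31)| = 0.344 × 31.02 / (32.48 × 34.89 × 381.3) = 2.4703e-05
20 log₁₀(2.4703e-05) = -92.14 dB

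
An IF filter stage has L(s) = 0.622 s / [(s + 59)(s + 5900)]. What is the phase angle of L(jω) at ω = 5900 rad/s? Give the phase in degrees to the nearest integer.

∠(j5900) = 90.00°
∠(j5900 + 59) = arctan(5900/59) = 89.43°
∠(j5900 + 5900) = arctan(5900/5900) = 45.00°
∠L(j5900) = 90.00° − (89.43° + 45.00°) = -44.43°

-44°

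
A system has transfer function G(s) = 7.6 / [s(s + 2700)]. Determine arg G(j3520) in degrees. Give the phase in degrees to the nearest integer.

∠(j3520 + 2700) = arctan(3520/2700) = 52.51°
∠(j3520) = 90.00°
∠G(j3520) = − (52.51° + 90.00°) = -142.51°

-143°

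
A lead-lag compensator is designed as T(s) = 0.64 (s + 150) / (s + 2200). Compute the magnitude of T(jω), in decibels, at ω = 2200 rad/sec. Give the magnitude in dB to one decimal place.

-6.9 dB

|j2200 + 150| = √(2200² + 150²) = 2205
|j2200 + 2200| = √(2200² + 2200²) = 3111
|T(j2200)| = 0.64 × 2205 / 3111 = 0.4536
20 log₁₀(0.4536) = -6.87 dB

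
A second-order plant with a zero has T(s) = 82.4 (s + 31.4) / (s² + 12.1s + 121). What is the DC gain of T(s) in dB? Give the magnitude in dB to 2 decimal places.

T(0) = 82.4 × 31.4 / 121 = 21.383
20 log₁₀(21.383) = 26.601 dB

26.60 dB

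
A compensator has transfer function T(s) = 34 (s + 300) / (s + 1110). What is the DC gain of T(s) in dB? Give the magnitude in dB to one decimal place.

19.3 dB

T(0) = 34 × 300 / 1110 = 9.1892
20 log₁₀(9.1892) = 19.27 dB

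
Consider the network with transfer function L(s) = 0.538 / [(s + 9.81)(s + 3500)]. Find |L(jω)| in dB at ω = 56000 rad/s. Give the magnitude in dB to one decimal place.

-195.3 dB

|j56000 + 9.81| = √(56000² + 9.81²) = 5.6e+04
|j56000 + 3500| = √(56000² + 3500²) = 5.611e+04
|L(j56000)| = 0.538 / (5.6e+04 × 5.611e+04) = 1.7122e-10
20 log₁₀(1.7122e-10) = -195.33 dB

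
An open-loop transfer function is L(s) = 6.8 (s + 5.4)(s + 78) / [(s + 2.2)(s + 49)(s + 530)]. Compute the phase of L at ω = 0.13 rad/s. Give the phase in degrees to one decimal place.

∠(j0.13 + 5.4) = arctan(0.13/5.4) = 1.38°
∠(j0.13 + 78) = arctan(0.13/78) = 0.10°
∠(j0.13 + 2.2) = arctan(0.13/2.2) = 3.38°
∠(j0.13 + 49) = arctan(0.13/49) = 0.15°
∠(j0.13 + 530) = arctan(0.13/530) = 0.01°
∠L(j0.13) = 1.38° + 0.10° − (3.38° + 0.15° + 0.01°) = -2.07°

-2.1°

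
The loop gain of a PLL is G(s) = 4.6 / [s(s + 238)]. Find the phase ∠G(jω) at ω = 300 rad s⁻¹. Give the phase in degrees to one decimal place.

-141.6°

∠(j300 + 238) = arctan(300/238) = 51.57°
∠(j300) = 90.00°
∠G(j300) = − (51.57° + 90.00°) = -141.57°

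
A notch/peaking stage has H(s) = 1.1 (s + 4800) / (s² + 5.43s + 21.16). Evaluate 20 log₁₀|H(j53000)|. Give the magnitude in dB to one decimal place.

|j53000 + 4800| = √(53000² + 4800²) = 5.322e+04
|(j53000)² + 5.43(j53000) + 21.16| = |-2.809e+09 + j2.8779e+05| = 2.809e+09
|H(j53000)| = 1.1 × 5.322e+04 / 2.809e+09 = 2.084e-05
20 log₁₀(2.084e-05) = -93.62 dB

-93.6 dB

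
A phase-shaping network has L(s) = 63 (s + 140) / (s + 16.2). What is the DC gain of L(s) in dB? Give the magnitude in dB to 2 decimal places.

54.72 dB

L(0) = 63 × 140 / 16.2 = 544.44
20 log₁₀(544.44) = 54.719 dB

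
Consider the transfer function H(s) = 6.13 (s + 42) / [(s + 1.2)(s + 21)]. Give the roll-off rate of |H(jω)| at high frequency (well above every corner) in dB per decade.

With 1 zero and 2 poles, the high-frequency asymptotic slope is 20 × (1 − 2) = -20 dB/decade.

-20 dB/decade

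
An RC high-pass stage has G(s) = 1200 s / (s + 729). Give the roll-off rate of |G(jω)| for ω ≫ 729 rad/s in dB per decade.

0 dB/decade

With 1 zero and 1 pole, the high-frequency asymptotic slope is 20 × (1 − 1) = 0 dB/decade.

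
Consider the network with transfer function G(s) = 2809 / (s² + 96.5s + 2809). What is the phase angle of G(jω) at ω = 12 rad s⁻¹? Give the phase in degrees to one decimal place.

-23.5°

∠[(j12)² + 96.5(j12) + 2809] = ∠[2665 + j1158] = 23.49°
∠G(j12) = −23.49° = -23.49°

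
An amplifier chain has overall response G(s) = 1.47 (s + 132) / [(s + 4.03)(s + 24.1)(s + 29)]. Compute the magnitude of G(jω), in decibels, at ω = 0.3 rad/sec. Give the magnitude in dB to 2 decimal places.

|j0.3 + 132| = √(0.3² + 132²) = 132
|j0.3 + 4.03| = √(0.3² + 4.03²) = 4.041
|j0.3 + 24.1| = √(0.3² + 24.1²) = 24.1
|j0.3 + 29| = √(0.3² + 29²) = 29
|G(j0.3)| = 1.47 × 132 / (4.041 × 24.1 × 29) = 0.068693
20 log₁₀(0.068693) = -23.262 dB

-23.26 dB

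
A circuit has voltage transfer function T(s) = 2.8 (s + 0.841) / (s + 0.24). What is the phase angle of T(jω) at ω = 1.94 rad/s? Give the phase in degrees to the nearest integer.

∠(j1.94 + 0.841) = arctan(1.94/0.841) = 66.56°
∠(j1.94 + 0.24) = arctan(1.94/0.24) = 82.95°
∠T(j1.94) = 66.56° − 82.95° = -16.38°

-16°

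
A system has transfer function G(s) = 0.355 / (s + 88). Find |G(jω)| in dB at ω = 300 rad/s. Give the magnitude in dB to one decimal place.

|j300 + 88| = √(300² + 88²) = 312.6
|G(j300)| = 0.355 / 312.6 = 0.0011355
20 log₁₀(0.0011355) = -58.90 dB

-58.9 dB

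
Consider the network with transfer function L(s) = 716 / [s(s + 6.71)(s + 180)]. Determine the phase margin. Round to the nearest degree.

85°

Gain crossover: |L(jω)| = 1 at ω ≈ 0.591 rad s⁻¹.
∠L(j0.591) = −90° − arctan(0.591/6.71) − arctan(0.591/180) ≈ -95.22°
PM = 180° + (-95.22°) = 84.78°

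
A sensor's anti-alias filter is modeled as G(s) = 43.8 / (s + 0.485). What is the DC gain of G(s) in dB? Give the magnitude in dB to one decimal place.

39.1 dB

G(0) = 43.8 / 0.485 = 90.309
20 log₁₀(90.309) = 39.11 dB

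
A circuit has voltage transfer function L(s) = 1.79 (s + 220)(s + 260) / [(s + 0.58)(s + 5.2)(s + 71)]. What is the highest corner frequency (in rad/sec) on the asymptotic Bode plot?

260 rad/sec

Break frequencies occur at each pole and zero magnitude: 0.58 rad/sec, 5.2 rad/sec, 71 rad/sec, 220 rad/sec, 260 rad/sec.
The highest is 260 rad/sec.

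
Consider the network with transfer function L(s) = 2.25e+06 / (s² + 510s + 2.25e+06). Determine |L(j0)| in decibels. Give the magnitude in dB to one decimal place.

L(0) = 2.25e+06 / 2.25e+06 = 1
20 log₁₀(1) = 0.00 dB

0.0 dB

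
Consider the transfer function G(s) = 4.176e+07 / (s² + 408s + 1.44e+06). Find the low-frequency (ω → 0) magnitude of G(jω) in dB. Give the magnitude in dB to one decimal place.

G(0) = 4.176e+07 / 1.44e+06 = 29
20 log₁₀(29) = 29.25 dB

29.2 dB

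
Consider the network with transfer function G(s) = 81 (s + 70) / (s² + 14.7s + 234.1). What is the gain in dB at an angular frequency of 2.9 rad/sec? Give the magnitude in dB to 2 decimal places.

|j2.9 + 70| = √(2.9² + 70²) = 70.06
|(j2.9)² + 14.7(j2.9) + 234.1| = |225.69 + j42.63| = 229.7
|G(j2.9)| = 81 × 70.06 / 229.7 = 24.708
20 log₁₀(24.708) = 27.857 dB

27.86 dB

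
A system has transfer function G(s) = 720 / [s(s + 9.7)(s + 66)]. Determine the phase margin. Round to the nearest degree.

Gain crossover: |G(jω)| = 1 at ω ≈ 1.12 rad/s.
∠G(j1.12) = −90° − arctan(1.12/9.7) − arctan(1.12/66) ≈ -97.54°
PM = 180° + (-97.54°) = 82.46°

82°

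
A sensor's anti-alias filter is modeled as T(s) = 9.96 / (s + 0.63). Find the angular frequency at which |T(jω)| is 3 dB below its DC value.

For a single-pole low-pass, the −3 dB point is at the pole: ω = 0.63 rad/sec.

0.63 rad/sec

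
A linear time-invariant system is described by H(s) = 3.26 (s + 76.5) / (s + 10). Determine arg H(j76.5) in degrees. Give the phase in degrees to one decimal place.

-37.6°

∠(j76.5 + 76.5) = arctan(76.5/76.5) = 45.00°
∠(j76.5 + 10) = arctan(76.5/10) = 82.55°
∠H(j76.5) = 45.00° − 82.55° = -37.55°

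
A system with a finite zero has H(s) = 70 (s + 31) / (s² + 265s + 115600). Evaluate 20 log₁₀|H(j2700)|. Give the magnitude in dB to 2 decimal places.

|j2700 + 31| = √(2700² + 31²) = 2700
|(j2700)² + 265(j2700) + 115600| = |-7.1744e+06 + j7.155e+05| = 7.21e+06
|H(j2700)| = 70 × 2700 / 7.21e+06 = 0.026215
20 log₁₀(0.026215) = -31.629 dB

-31.63 dB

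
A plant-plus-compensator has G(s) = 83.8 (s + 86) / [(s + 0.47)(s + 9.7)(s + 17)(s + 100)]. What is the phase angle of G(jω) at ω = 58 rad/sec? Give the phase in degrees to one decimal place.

∠(j58 + 86) = arctan(58/86) = 34.00°
∠(j58 + 0.47) = arctan(58/0.47) = 89.54°
∠(j58 + 9.7) = arctan(58/9.7) = 80.51°
∠(j58 + 17) = arctan(58/17) = 73.66°
∠(j58 + 100) = arctan(58/100) = 30.11°
∠G(j58) = 34.00° − (89.54° + 80.51° + 73.66° + 30.11°) = -239.82°

-239.8°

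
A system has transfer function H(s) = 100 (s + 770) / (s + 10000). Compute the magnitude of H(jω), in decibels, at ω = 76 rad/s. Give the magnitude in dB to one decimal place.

|j76 + 770| = √(76² + 770²) = 773.7
|j76 + 10000| = √(76² + 10000²) = 1e+04
|H(j76)| = 100 × 773.7 / 1e+04 = 7.7372
20 log₁₀(7.7372) = 17.77 dB

17.8 dB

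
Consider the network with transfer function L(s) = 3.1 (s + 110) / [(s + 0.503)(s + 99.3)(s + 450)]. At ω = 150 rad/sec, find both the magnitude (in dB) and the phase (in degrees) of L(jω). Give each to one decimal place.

|j150 + 110| = √(150² + 110²) = 186
|j150 + 0.503| = √(150² + 0.503²) = 150
|j150 + 99.3| = √(150² + 99.3²) = 179.9
|j150 + 450| = √(150² + 450²) = 474.3
|L(j150)| = 3.1 × 186 / (150 × 179.9 × 474.3) = 4.5051e-05
20 log₁₀(4.5051e-05) = -86.93 dB
∠(j150 + 110) = arctan(150/110) = 53.75°
∠(j150 + 0.503) = arctan(150/0.503) = 89.81°
∠(j150 + 99.3) = arctan(150/99.3) = 56.50°
∠(j150 + 450) = arctan(150/450) = 18.43°
∠L(j150) = 53.75° − (89.81° + 56.50° + 18.43°) = -110.99°

|L| = -86.9 dB, ∠L = -111.0°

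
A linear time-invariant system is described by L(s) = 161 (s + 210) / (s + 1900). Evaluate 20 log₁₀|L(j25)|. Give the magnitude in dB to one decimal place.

25.1 dB

|j25 + 210| = √(25² + 210²) = 211.5
|j25 + 1900| = √(25² + 1900²) = 1900
|L(j25)| = 161 × 211.5 / 1900 = 17.919
20 log₁₀(17.919) = 25.07 dB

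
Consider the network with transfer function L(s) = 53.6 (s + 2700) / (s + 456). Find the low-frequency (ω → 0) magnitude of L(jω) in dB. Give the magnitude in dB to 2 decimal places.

50.03 dB

L(0) = 53.6 × 2700 / 456 = 317.37
20 log₁₀(317.37) = 50.031 dB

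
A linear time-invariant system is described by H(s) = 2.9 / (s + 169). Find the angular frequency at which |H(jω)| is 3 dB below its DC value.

169 rad/sec

For a single-pole low-pass, the −3 dB point is at the pole: ω = 169 rad/sec.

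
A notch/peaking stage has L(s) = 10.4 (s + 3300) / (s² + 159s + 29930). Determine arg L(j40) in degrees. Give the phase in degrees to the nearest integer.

∠(j40 + 3300) = arctan(40/3300) = 0.69°
∠[(j40)² + 159(j40) + 29930] = ∠[28330 + j6360] = 12.65°
∠L(j40) = 0.69° − 12.65° = -11.96°

-12 deg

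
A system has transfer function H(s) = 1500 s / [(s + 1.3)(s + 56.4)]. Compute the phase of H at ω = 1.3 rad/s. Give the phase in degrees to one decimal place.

∠(j1.3) = 90.00°
∠(j1.3 + 1.3) = arctan(1.3/1.3) = 45.00°
∠(j1.3 + 56.4) = arctan(1.3/56.4) = 1.32°
∠H(j1.3) = 90.00° − (45.00° + 1.32°) = 43.68°

43.7 deg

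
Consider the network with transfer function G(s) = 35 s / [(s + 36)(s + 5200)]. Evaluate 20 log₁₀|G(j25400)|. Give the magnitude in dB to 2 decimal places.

|j25400| = 2.54e+04
|j25400 + 36| = √(25400² + 36²) = 2.54e+04
|j25400 + 5200| = √(25400² + 5200²) = 2.593e+04
|G(j25400)| = 35 × 2.54e+04 / (2.54e+04 × 2.593e+04) = 0.00135
20 log₁₀(0.00135) = -57.394 dB

-57.39 dB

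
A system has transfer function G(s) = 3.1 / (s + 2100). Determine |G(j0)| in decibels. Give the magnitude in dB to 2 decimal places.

-56.62 dB

G(0) = 3.1 / 2100 = 0.0014762
20 log₁₀(0.0014762) = -56.617 dB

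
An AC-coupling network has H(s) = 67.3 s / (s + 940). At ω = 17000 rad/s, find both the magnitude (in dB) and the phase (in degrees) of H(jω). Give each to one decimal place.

|j17000| = 1.7e+04
|j17000 + 940| = √(17000² + 940²) = 1.703e+04
|H(j17000)| = 67.3 × 1.7e+04 / 1.703e+04 = 67.197
20 log₁₀(67.197) = 36.55 dB
∠(j17000) = 90.00°
∠(j17000 + 940) = arctan(17000/940) = 86.84°
∠H(j17000) = 90.00° − 86.84° = 3.16°

|H| = 36.5 dB, ∠H = 3.2°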